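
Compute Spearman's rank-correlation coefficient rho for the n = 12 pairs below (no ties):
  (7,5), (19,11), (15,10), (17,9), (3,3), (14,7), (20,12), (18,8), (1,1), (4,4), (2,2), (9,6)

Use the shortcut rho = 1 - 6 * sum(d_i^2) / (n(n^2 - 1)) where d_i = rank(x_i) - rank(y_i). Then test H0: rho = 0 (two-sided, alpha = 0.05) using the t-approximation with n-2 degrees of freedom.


Step 1: Rank x and y separately (midranks; no ties here).
rank(x): 7->5, 19->11, 15->8, 17->9, 3->3, 14->7, 20->12, 18->10, 1->1, 4->4, 2->2, 9->6
rank(y): 5->5, 11->11, 10->10, 9->9, 3->3, 7->7, 12->12, 8->8, 1->1, 4->4, 2->2, 6->6
Step 2: d_i = R_x(i) - R_y(i); compute d_i^2.
  (5-5)^2=0, (11-11)^2=0, (8-10)^2=4, (9-9)^2=0, (3-3)^2=0, (7-7)^2=0, (12-12)^2=0, (10-8)^2=4, (1-1)^2=0, (4-4)^2=0, (2-2)^2=0, (6-6)^2=0
sum(d^2) = 8.
Step 3: rho = 1 - 6*8 / (12*(12^2 - 1)) = 1 - 48/1716 = 0.972028.
Step 4: Under H0, t = rho * sqrt((n-2)/(1-rho^2)) = 13.0876 ~ t(10).
Step 5: Two-sided p-value from the t-distribution with 10 df = 0.000000.
Step 6: alpha = 0.05. reject H0.

rho = 0.9720, p = 0.000000, reject H0 at alpha = 0.05.


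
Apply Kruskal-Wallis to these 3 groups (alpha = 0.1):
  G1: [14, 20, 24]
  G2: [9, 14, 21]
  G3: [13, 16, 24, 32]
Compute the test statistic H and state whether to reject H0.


Step 1: Combine all N = 10 observations and assign midranks.
sorted (value, group, rank): (9,G2,1), (13,G3,2), (14,G1,3.5), (14,G2,3.5), (16,G3,5), (20,G1,6), (21,G2,7), (24,G1,8.5), (24,G3,8.5), (32,G3,10)
Step 2: Sum ranks within each group.
R_1 = 18 (n_1 = 3)
R_2 = 11.5 (n_2 = 3)
R_3 = 25.5 (n_3 = 4)
Step 3: H = 12/(N(N+1)) * sum(R_i^2/n_i) - 3(N+1)
     = 12/(10*11) * (18^2/3 + 11.5^2/3 + 25.5^2/4) - 3*11
     = 0.109091 * 314.646 - 33
     = 1.325000.
Step 4: Ties present; correction factor C = 1 - 12/(10^3 - 10) = 0.987879. Corrected H = 1.325000 / 0.987879 = 1.341258.
Step 5: Under H0, H ~ chi^2(2); p-value = 0.511387.
Step 6: alpha = 0.1. fail to reject H0.

H = 1.3413, df = 2, p = 0.511387, fail to reject H0.


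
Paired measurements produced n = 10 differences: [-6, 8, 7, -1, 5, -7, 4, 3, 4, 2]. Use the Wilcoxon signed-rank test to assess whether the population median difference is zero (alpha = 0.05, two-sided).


Step 1: Drop any zero differences (none here) and take |d_i|.
|d| = [6, 8, 7, 1, 5, 7, 4, 3, 4, 2]
Step 2: Midrank |d_i| (ties get averaged ranks).
ranks: |6|->7, |8|->10, |7|->8.5, |1|->1, |5|->6, |7|->8.5, |4|->4.5, |3|->3, |4|->4.5, |2|->2
Step 3: Attach original signs; sum ranks with positive sign and with negative sign.
W+ = 10 + 8.5 + 6 + 4.5 + 3 + 4.5 + 2 = 38.5
W- = 7 + 1 + 8.5 = 16.5
(Check: W+ + W- = 55 should equal n(n+1)/2 = 55.)
Step 4: Test statistic W = min(W+, W-) = 16.5.
Step 5: Ties in |d|, so use the tie-corrected normal approximation.
        E[W] = n(n+1)/4 = 10*11/4 = 27.5.
        Tie groups: |d|=4 (t=2), |d|=7 (t=2); sum(t^3 - t) = 12.
        Var[W] = n(n+1)(2n+1)/24 - sum(t^3-t)/48 = 2310/24 - 12/48 = 96.
        z = (W - E[W]) / sqrt(Var[W]) = (16.5 - 27.5) / 9.7980 = -1.1227.
        Two-sided p = 2*Phi(z) = 0.261572.
Step 6: alpha = 0.05. fail to reject H0.

W+ = 38.5, W- = 16.5, W = min = 16.5, p = 0.261572, fail to reject H0.


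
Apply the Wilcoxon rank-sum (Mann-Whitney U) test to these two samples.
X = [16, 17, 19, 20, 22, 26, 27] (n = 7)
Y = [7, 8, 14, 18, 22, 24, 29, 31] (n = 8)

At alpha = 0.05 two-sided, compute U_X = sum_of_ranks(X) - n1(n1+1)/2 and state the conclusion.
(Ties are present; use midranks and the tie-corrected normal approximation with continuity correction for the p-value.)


Step 1: Combine and sort all 15 observations; assign midranks.
sorted (value, group): (7,Y), (8,Y), (14,Y), (16,X), (17,X), (18,Y), (19,X), (20,X), (22,X), (22,Y), (24,Y), (26,X), (27,X), (29,Y), (31,Y)
ranks: 7->1, 8->2, 14->3, 16->4, 17->5, 18->6, 19->7, 20->8, 22->9.5, 22->9.5, 24->11, 26->12, 27->13, 29->14, 31->15
Step 2: Rank sum for X: R1 = 4 + 5 + 7 + 8 + 9.5 + 12 + 13 = 58.5.
Step 3: U_X = R1 - n1(n1+1)/2 = 58.5 - 7*8/2 = 58.5 - 28 = 30.5.
       U_Y = n1*n2 - U_X = 56 - 30.5 = 25.5.
Step 4: Ties are present, so use the tie-corrected normal approximation (with continuity correction) for the p-value.
Step 5: p-value = 0.816801; compare to alpha = 0.05. fail to reject H0.

U_X = 30.5, p = 0.816801, fail to reject H0 at alpha = 0.05.


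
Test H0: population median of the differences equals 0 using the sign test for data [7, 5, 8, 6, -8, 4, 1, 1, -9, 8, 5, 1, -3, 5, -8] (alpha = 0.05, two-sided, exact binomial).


Step 1: Discard zero differences. Original n = 15; n_eff = number of nonzero differences = 15.
Nonzero differences (with sign): +7, +5, +8, +6, -8, +4, +1, +1, -9, +8, +5, +1, -3, +5, -8
Step 2: Count signs: positive = 11, negative = 4.
Step 3: Under H0: P(positive) = 0.5, so the number of positives S ~ Bin(15, 0.5).
Step 4: Two-sided exact p-value = sum of Bin(15,0.5) probabilities at or below the observed probability = 0.118469.
Step 5: alpha = 0.05. fail to reject H0.

n_eff = 15, pos = 11, neg = 4, p = 0.118469, fail to reject H0.


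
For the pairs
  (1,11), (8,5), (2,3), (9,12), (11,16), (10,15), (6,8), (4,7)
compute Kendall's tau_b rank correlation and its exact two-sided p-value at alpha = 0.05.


Step 1: Enumerate the 28 unordered pairs (i,j) with i<j and classify each by sign(x_j-x_i) * sign(y_j-y_i).
  (1,2):dx=+7,dy=-6->D; (1,3):dx=+1,dy=-8->D; (1,4):dx=+8,dy=+1->C; (1,5):dx=+10,dy=+5->C
  (1,6):dx=+9,dy=+4->C; (1,7):dx=+5,dy=-3->D; (1,8):dx=+3,dy=-4->D; (2,3):dx=-6,dy=-2->C
  (2,4):dx=+1,dy=+7->C; (2,5):dx=+3,dy=+11->C; (2,6):dx=+2,dy=+10->C; (2,7):dx=-2,dy=+3->D
  (2,8):dx=-4,dy=+2->D; (3,4):dx=+7,dy=+9->C; (3,5):dx=+9,dy=+13->C; (3,6):dx=+8,dy=+12->C
  (3,7):dx=+4,dy=+5->C; (3,8):dx=+2,dy=+4->C; (4,5):dx=+2,dy=+4->C; (4,6):dx=+1,dy=+3->C
  (4,7):dx=-3,dy=-4->C; (4,8):dx=-5,dy=-5->C; (5,6):dx=-1,dy=-1->C; (5,7):dx=-5,dy=-8->C
  (5,8):dx=-7,dy=-9->C; (6,7):dx=-4,dy=-7->C; (6,8):dx=-6,dy=-8->C; (7,8):dx=-2,dy=-1->C
Step 2: C = 22, D = 6, total pairs = 28.
Step 3: tau = (C - D)/(n(n-1)/2) = (22 - 6)/28 = 0.571429.
Step 4: Exact two-sided p-value (enumerate n! = 40320 permutations of y under H0): p = 0.061012.
Step 5: alpha = 0.05. fail to reject H0.

tau_b = 0.5714 (C=22, D=6), p = 0.061012, fail to reject H0.


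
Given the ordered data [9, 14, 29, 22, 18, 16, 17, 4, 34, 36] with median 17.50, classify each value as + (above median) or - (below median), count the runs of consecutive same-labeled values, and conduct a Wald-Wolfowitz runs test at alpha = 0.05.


Step 1: Compute median = 17.50; label A = above, B = below.
Labels in order: BBAAABBBAA  (n_A = 5, n_B = 5)
Step 2: Count runs R = 4.
Step 3: Under H0 (random ordering), E[R] = 2*n_A*n_B/(n_A+n_B) + 1 = 2*5*5/10 + 1 = 6.0000.
        Var[R] = 2*n_A*n_B*(2*n_A*n_B - n_A - n_B) / ((n_A+n_B)^2 * (n_A+n_B-1)) = 2000/900 = 2.2222.
        SD[R] = 1.4907.
Step 4: Continuity-corrected z = (R + 0.5 - E[R]) / SD[R] = (4 + 0.5 - 6.0000) / 1.4907 = -1.0062.
Step 5: Two-sided p-value via normal approximation = 2*(1 - Phi(|z|)) = 0.314305.
Step 6: alpha = 0.05. fail to reject H0.

R = 4, z = -1.0062, p = 0.314305, fail to reject H0.


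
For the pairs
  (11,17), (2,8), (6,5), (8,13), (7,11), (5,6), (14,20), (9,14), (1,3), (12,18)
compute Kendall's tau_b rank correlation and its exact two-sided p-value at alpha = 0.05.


Step 1: Enumerate the 45 unordered pairs (i,j) with i<j and classify each by sign(x_j-x_i) * sign(y_j-y_i).
  (1,2):dx=-9,dy=-9->C; (1,3):dx=-5,dy=-12->C; (1,4):dx=-3,dy=-4->C; (1,5):dx=-4,dy=-6->C
  (1,6):dx=-6,dy=-11->C; (1,7):dx=+3,dy=+3->C; (1,8):dx=-2,dy=-3->C; (1,9):dx=-10,dy=-14->C
  (1,10):dx=+1,dy=+1->C; (2,3):dx=+4,dy=-3->D; (2,4):dx=+6,dy=+5->C; (2,5):dx=+5,dy=+3->C
  (2,6):dx=+3,dy=-2->D; (2,7):dx=+12,dy=+12->C; (2,8):dx=+7,dy=+6->C; (2,9):dx=-1,dy=-5->C
  (2,10):dx=+10,dy=+10->C; (3,4):dx=+2,dy=+8->C; (3,5):dx=+1,dy=+6->C; (3,6):dx=-1,dy=+1->D
  (3,7):dx=+8,dy=+15->C; (3,8):dx=+3,dy=+9->C; (3,9):dx=-5,dy=-2->C; (3,10):dx=+6,dy=+13->C
  (4,5):dx=-1,dy=-2->C; (4,6):dx=-3,dy=-7->C; (4,7):dx=+6,dy=+7->C; (4,8):dx=+1,dy=+1->C
  (4,9):dx=-7,dy=-10->C; (4,10):dx=+4,dy=+5->C; (5,6):dx=-2,dy=-5->C; (5,7):dx=+7,dy=+9->C
  (5,8):dx=+2,dy=+3->C; (5,9):dx=-6,dy=-8->C; (5,10):dx=+5,dy=+7->C; (6,7):dx=+9,dy=+14->C
  (6,8):dx=+4,dy=+8->C; (6,9):dx=-4,dy=-3->C; (6,10):dx=+7,dy=+12->C; (7,8):dx=-5,dy=-6->C
  (7,9):dx=-13,dy=-17->C; (7,10):dx=-2,dy=-2->C; (8,9):dx=-8,dy=-11->C; (8,10):dx=+3,dy=+4->C
  (9,10):dx=+11,dy=+15->C
Step 2: C = 42, D = 3, total pairs = 45.
Step 3: tau = (C - D)/(n(n-1)/2) = (42 - 3)/45 = 0.866667.
Step 4: Exact two-sided p-value (enumerate n! = 3628800 permutations of y under H0): p = 0.000115.
Step 5: alpha = 0.05. reject H0.

tau_b = 0.8667 (C=42, D=3), p = 0.000115, reject H0.


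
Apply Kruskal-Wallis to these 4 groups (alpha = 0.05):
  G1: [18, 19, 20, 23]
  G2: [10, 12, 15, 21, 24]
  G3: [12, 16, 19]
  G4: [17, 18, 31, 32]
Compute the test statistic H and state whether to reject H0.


Step 1: Combine all N = 16 observations and assign midranks.
sorted (value, group, rank): (10,G2,1), (12,G2,2.5), (12,G3,2.5), (15,G2,4), (16,G3,5), (17,G4,6), (18,G1,7.5), (18,G4,7.5), (19,G1,9.5), (19,G3,9.5), (20,G1,11), (21,G2,12), (23,G1,13), (24,G2,14), (31,G4,15), (32,G4,16)
Step 2: Sum ranks within each group.
R_1 = 41 (n_1 = 4)
R_2 = 33.5 (n_2 = 5)
R_3 = 17 (n_3 = 3)
R_4 = 44.5 (n_4 = 4)
Step 3: H = 12/(N(N+1)) * sum(R_i^2/n_i) - 3(N+1)
     = 12/(16*17) * (41^2/4 + 33.5^2/5 + 17^2/3 + 44.5^2/4) - 3*17
     = 0.044118 * 1236.1 - 51
     = 3.533640.
Step 4: Ties present; correction factor C = 1 - 18/(16^3 - 16) = 0.995588. Corrected H = 3.533640 / 0.995588 = 3.549298.
Step 5: Under H0, H ~ chi^2(3); p-value = 0.314424.
Step 6: alpha = 0.05. fail to reject H0.

H = 3.5493, df = 3, p = 0.314424, fail to reject H0.


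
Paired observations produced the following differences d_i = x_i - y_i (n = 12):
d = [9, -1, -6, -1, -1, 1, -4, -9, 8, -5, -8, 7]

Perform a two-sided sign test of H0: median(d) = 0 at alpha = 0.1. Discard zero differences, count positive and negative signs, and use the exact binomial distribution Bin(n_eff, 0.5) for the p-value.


Step 1: Discard zero differences. Original n = 12; n_eff = number of nonzero differences = 12.
Nonzero differences (with sign): +9, -1, -6, -1, -1, +1, -4, -9, +8, -5, -8, +7
Step 2: Count signs: positive = 4, negative = 8.
Step 3: Under H0: P(positive) = 0.5, so the number of positives S ~ Bin(12, 0.5).
Step 4: Two-sided exact p-value = sum of Bin(12,0.5) probabilities at or below the observed probability = 0.387695.
Step 5: alpha = 0.1. fail to reject H0.

n_eff = 12, pos = 4, neg = 8, p = 0.387695, fail to reject H0.


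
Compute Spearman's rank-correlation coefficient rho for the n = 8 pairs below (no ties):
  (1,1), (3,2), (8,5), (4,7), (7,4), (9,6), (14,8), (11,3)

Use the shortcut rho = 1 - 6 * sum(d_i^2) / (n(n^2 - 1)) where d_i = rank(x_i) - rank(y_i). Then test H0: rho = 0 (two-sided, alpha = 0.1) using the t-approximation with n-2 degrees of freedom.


Step 1: Rank x and y separately (midranks; no ties here).
rank(x): 1->1, 3->2, 8->5, 4->3, 7->4, 9->6, 14->8, 11->7
rank(y): 1->1, 2->2, 5->5, 7->7, 4->4, 6->6, 8->8, 3->3
Step 2: d_i = R_x(i) - R_y(i); compute d_i^2.
  (1-1)^2=0, (2-2)^2=0, (5-5)^2=0, (3-7)^2=16, (4-4)^2=0, (6-6)^2=0, (8-8)^2=0, (7-3)^2=16
sum(d^2) = 32.
Step 3: rho = 1 - 6*32 / (8*(8^2 - 1)) = 1 - 192/504 = 0.619048.
Step 4: Under H0, t = rho * sqrt((n-2)/(1-rho^2)) = 1.9308 ~ t(6).
Step 5: Two-sided p-value from the t-distribution with 6 df = 0.101733.
Step 6: alpha = 0.1. fail to reject H0.

rho = 0.6190, p = 0.101733, fail to reject H0 at alpha = 0.1.


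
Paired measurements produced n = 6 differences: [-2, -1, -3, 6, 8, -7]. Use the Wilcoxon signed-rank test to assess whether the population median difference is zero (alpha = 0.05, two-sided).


Step 1: Drop any zero differences (none here) and take |d_i|.
|d| = [2, 1, 3, 6, 8, 7]
Step 2: Midrank |d_i| (ties get averaged ranks).
ranks: |2|->2, |1|->1, |3|->3, |6|->4, |8|->6, |7|->5
Step 3: Attach original signs; sum ranks with positive sign and with negative sign.
W+ = 4 + 6 = 10
W- = 2 + 1 + 3 + 5 = 11
(Check: W+ + W- = 21 should equal n(n+1)/2 = 21.)
Step 4: Test statistic W = min(W+, W-) = 10.
Step 5: No ties, so the exact null distribution over the 2^6 = 64 sign assignments gives the two-sided p-value = 1.000000.
Step 6: alpha = 0.05. fail to reject H0.

W+ = 10, W- = 11, W = min = 10, p = 1.000000, fail to reject H0.


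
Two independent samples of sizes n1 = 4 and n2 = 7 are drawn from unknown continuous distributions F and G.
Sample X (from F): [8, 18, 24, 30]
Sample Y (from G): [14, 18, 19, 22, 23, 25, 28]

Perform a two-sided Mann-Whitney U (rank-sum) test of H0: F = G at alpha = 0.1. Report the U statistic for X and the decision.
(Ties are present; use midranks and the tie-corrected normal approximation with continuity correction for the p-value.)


Step 1: Combine and sort all 11 observations; assign midranks.
sorted (value, group): (8,X), (14,Y), (18,X), (18,Y), (19,Y), (22,Y), (23,Y), (24,X), (25,Y), (28,Y), (30,X)
ranks: 8->1, 14->2, 18->3.5, 18->3.5, 19->5, 22->6, 23->7, 24->8, 25->9, 28->10, 30->11
Step 2: Rank sum for X: R1 = 1 + 3.5 + 8 + 11 = 23.5.
Step 3: U_X = R1 - n1(n1+1)/2 = 23.5 - 4*5/2 = 23.5 - 10 = 13.5.
       U_Y = n1*n2 - U_X = 28 - 13.5 = 14.5.
Step 4: Ties are present, so use the tie-corrected normal approximation (with continuity correction) for the p-value.
Step 5: p-value = 1.000000; compare to alpha = 0.1. fail to reject H0.

U_X = 13.5, p = 1.000000, fail to reject H0 at alpha = 0.1.


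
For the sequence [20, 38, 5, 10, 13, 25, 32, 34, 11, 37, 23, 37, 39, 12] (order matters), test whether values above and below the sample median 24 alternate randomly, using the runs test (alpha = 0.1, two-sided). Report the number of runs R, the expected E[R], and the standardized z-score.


Step 1: Compute median = 24; label A = above, B = below.
Labels in order: BABBBAAABABAAB  (n_A = 7, n_B = 7)
Step 2: Count runs R = 9.
Step 3: Under H0 (random ordering), E[R] = 2*n_A*n_B/(n_A+n_B) + 1 = 2*7*7/14 + 1 = 8.0000.
        Var[R] = 2*n_A*n_B*(2*n_A*n_B - n_A - n_B) / ((n_A+n_B)^2 * (n_A+n_B-1)) = 8232/2548 = 3.2308.
        SD[R] = 1.7974.
Step 4: Continuity-corrected z = (R - 0.5 - E[R]) / SD[R] = (9 - 0.5 - 8.0000) / 1.7974 = 0.2782.
Step 5: Two-sided p-value via normal approximation = 2*(1 - Phi(|z|)) = 0.780879.
Step 6: alpha = 0.1. fail to reject H0.

R = 9, z = 0.2782, p = 0.780879, fail to reject H0.


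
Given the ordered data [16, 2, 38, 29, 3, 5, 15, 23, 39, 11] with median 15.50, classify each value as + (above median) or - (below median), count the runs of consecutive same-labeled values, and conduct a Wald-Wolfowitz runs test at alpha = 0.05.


Step 1: Compute median = 15.50; label A = above, B = below.
Labels in order: ABAABBBAAB  (n_A = 5, n_B = 5)
Step 2: Count runs R = 6.
Step 3: Under H0 (random ordering), E[R] = 2*n_A*n_B/(n_A+n_B) + 1 = 2*5*5/10 + 1 = 6.0000.
        Var[R] = 2*n_A*n_B*(2*n_A*n_B - n_A - n_B) / ((n_A+n_B)^2 * (n_A+n_B-1)) = 2000/900 = 2.2222.
        SD[R] = 1.4907.
Step 4: R = E[R], so z = 0 with no continuity correction.
Step 5: Two-sided p-value via normal approximation = 2*(1 - Phi(|z|)) = 1.000000.
Step 6: alpha = 0.05. fail to reject H0.

R = 6, z = 0.0000, p = 1.000000, fail to reject H0.


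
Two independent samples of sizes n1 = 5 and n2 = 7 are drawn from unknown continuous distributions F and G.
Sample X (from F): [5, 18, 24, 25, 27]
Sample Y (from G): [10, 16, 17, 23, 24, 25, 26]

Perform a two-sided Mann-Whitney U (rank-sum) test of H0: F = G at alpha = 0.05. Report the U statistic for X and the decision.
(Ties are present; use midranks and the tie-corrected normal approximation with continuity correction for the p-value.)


Step 1: Combine and sort all 12 observations; assign midranks.
sorted (value, group): (5,X), (10,Y), (16,Y), (17,Y), (18,X), (23,Y), (24,X), (24,Y), (25,X), (25,Y), (26,Y), (27,X)
ranks: 5->1, 10->2, 16->3, 17->4, 18->5, 23->6, 24->7.5, 24->7.5, 25->9.5, 25->9.5, 26->11, 27->12
Step 2: Rank sum for X: R1 = 1 + 5 + 7.5 + 9.5 + 12 = 35.
Step 3: U_X = R1 - n1(n1+1)/2 = 35 - 5*6/2 = 35 - 15 = 20.
       U_Y = n1*n2 - U_X = 35 - 20 = 15.
Step 4: Ties are present, so use the tie-corrected normal approximation (with continuity correction) for the p-value.
Step 5: p-value = 0.744469; compare to alpha = 0.05. fail to reject H0.

U_X = 20, p = 0.744469, fail to reject H0 at alpha = 0.05.


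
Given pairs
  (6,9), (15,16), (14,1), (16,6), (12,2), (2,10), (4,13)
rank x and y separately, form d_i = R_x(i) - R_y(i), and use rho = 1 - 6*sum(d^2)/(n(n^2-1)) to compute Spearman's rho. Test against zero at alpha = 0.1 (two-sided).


Step 1: Rank x and y separately (midranks; no ties here).
rank(x): 6->3, 15->6, 14->5, 16->7, 12->4, 2->1, 4->2
rank(y): 9->4, 16->7, 1->1, 6->3, 2->2, 10->5, 13->6
Step 2: d_i = R_x(i) - R_y(i); compute d_i^2.
  (3-4)^2=1, (6-7)^2=1, (5-1)^2=16, (7-3)^2=16, (4-2)^2=4, (1-5)^2=16, (2-6)^2=16
sum(d^2) = 70.
Step 3: rho = 1 - 6*70 / (7*(7^2 - 1)) = 1 - 420/336 = -0.250000.
Step 4: Under H0, t = rho * sqrt((n-2)/(1-rho^2)) = -0.5774 ~ t(5).
Step 5: Two-sided p-value from the t-distribution with 5 df = 0.588724.
Step 6: alpha = 0.1. fail to reject H0.

rho = -0.2500, p = 0.588724, fail to reject H0 at alpha = 0.1.


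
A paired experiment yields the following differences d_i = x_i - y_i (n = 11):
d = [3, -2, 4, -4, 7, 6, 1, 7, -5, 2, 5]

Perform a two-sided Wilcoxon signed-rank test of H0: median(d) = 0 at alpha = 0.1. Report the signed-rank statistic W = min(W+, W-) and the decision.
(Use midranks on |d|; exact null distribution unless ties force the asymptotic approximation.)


Step 1: Drop any zero differences (none here) and take |d_i|.
|d| = [3, 2, 4, 4, 7, 6, 1, 7, 5, 2, 5]
Step 2: Midrank |d_i| (ties get averaged ranks).
ranks: |3|->4, |2|->2.5, |4|->5.5, |4|->5.5, |7|->10.5, |6|->9, |1|->1, |7|->10.5, |5|->7.5, |2|->2.5, |5|->7.5
Step 3: Attach original signs; sum ranks with positive sign and with negative sign.
W+ = 4 + 5.5 + 10.5 + 9 + 1 + 10.5 + 2.5 + 7.5 = 50.5
W- = 2.5 + 5.5 + 7.5 = 15.5
(Check: W+ + W- = 66 should equal n(n+1)/2 = 66.)
Step 4: Test statistic W = min(W+, W-) = 15.5.
Step 5: Ties in |d|, so use the tie-corrected normal approximation.
        E[W] = n(n+1)/4 = 11*12/4 = 33.
        Tie groups: |d|=2 (t=2), |d|=4 (t=2), |d|=5 (t=2), |d|=7 (t=2); sum(t^3 - t) = 24.
        Var[W] = n(n+1)(2n+1)/24 - sum(t^3-t)/48 = 3036/24 - 24/48 = 126.
        z = (W - E[W]) / sqrt(Var[W]) = (15.5 - 33) / 11.2250 = -1.5590.
        Two-sided p = 2*Phi(z) = 0.118991.
Step 6: alpha = 0.1. fail to reject H0.

W+ = 50.5, W- = 15.5, W = min = 15.5, p = 0.118991, fail to reject H0.


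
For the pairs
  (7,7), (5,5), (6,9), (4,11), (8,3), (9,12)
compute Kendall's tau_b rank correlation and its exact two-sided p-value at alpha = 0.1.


Step 1: Enumerate the 15 unordered pairs (i,j) with i<j and classify each by sign(x_j-x_i) * sign(y_j-y_i).
  (1,2):dx=-2,dy=-2->C; (1,3):dx=-1,dy=+2->D; (1,4):dx=-3,dy=+4->D; (1,5):dx=+1,dy=-4->D
  (1,6):dx=+2,dy=+5->C; (2,3):dx=+1,dy=+4->C; (2,4):dx=-1,dy=+6->D; (2,5):dx=+3,dy=-2->D
  (2,6):dx=+4,dy=+7->C; (3,4):dx=-2,dy=+2->D; (3,5):dx=+2,dy=-6->D; (3,6):dx=+3,dy=+3->C
  (4,5):dx=+4,dy=-8->D; (4,6):dx=+5,dy=+1->C; (5,6):dx=+1,dy=+9->C
Step 2: C = 7, D = 8, total pairs = 15.
Step 3: tau = (C - D)/(n(n-1)/2) = (7 - 8)/15 = -0.066667.
Step 4: Exact two-sided p-value (enumerate n! = 720 permutations of y under H0): p = 1.000000.
Step 5: alpha = 0.1. fail to reject H0.

tau_b = -0.0667 (C=7, D=8), p = 1.000000, fail to reject H0.


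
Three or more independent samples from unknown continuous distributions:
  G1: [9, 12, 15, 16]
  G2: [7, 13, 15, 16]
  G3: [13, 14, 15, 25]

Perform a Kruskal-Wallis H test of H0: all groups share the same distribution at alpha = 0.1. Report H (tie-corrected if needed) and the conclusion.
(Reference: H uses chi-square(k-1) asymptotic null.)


Step 1: Combine all N = 12 observations and assign midranks.
sorted (value, group, rank): (7,G2,1), (9,G1,2), (12,G1,3), (13,G2,4.5), (13,G3,4.5), (14,G3,6), (15,G1,8), (15,G2,8), (15,G3,8), (16,G1,10.5), (16,G2,10.5), (25,G3,12)
Step 2: Sum ranks within each group.
R_1 = 23.5 (n_1 = 4)
R_2 = 24 (n_2 = 4)
R_3 = 30.5 (n_3 = 4)
Step 3: H = 12/(N(N+1)) * sum(R_i^2/n_i) - 3(N+1)
     = 12/(12*13) * (23.5^2/4 + 24^2/4 + 30.5^2/4) - 3*13
     = 0.076923 * 514.625 - 39
     = 0.586538.
Step 4: Ties present; correction factor C = 1 - 36/(12^3 - 12) = 0.979021. Corrected H = 0.586538 / 0.979021 = 0.599107.
Step 5: Under H0, H ~ chi^2(2); p-value = 0.741149.
Step 6: alpha = 0.1. fail to reject H0.

H = 0.5991, df = 2, p = 0.741149, fail to reject H0.


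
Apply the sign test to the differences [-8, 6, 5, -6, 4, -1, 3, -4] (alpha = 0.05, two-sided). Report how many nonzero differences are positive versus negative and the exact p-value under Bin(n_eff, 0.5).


Step 1: Discard zero differences. Original n = 8; n_eff = number of nonzero differences = 8.
Nonzero differences (with sign): -8, +6, +5, -6, +4, -1, +3, -4
Step 2: Count signs: positive = 4, negative = 4.
Step 3: Under H0: P(positive) = 0.5, so the number of positives S ~ Bin(8, 0.5).
Step 4: Two-sided exact p-value = sum of Bin(8,0.5) probabilities at or below the observed probability = 1.000000.
Step 5: alpha = 0.05. fail to reject H0.

n_eff = 8, pos = 4, neg = 4, p = 1.000000, fail to reject H0.


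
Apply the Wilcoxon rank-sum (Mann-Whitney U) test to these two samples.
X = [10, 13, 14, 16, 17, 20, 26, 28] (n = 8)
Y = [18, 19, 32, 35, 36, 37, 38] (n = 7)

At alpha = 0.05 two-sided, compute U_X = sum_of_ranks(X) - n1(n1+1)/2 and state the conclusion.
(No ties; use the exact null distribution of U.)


Step 1: Combine and sort all 15 observations; assign midranks.
sorted (value, group): (10,X), (13,X), (14,X), (16,X), (17,X), (18,Y), (19,Y), (20,X), (26,X), (28,X), (32,Y), (35,Y), (36,Y), (37,Y), (38,Y)
ranks: 10->1, 13->2, 14->3, 16->4, 17->5, 18->6, 19->7, 20->8, 26->9, 28->10, 32->11, 35->12, 36->13, 37->14, 38->15
Step 2: Rank sum for X: R1 = 1 + 2 + 3 + 4 + 5 + 8 + 9 + 10 = 42.
Step 3: U_X = R1 - n1(n1+1)/2 = 42 - 8*9/2 = 42 - 36 = 6.
       U_Y = n1*n2 - U_X = 56 - 6 = 50.
Step 4: No ties, so the exact null distribution of U (based on enumerating the C(15,8) = 6435 equally likely rank assignments) gives the two-sided p-value.
Step 5: p-value = 0.009324; compare to alpha = 0.05. reject H0.

U_X = 6, p = 0.009324, reject H0 at alpha = 0.05.


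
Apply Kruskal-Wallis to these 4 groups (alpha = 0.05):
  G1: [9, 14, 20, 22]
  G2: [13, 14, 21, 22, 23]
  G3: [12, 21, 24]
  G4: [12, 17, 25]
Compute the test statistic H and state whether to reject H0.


Step 1: Combine all N = 15 observations and assign midranks.
sorted (value, group, rank): (9,G1,1), (12,G3,2.5), (12,G4,2.5), (13,G2,4), (14,G1,5.5), (14,G2,5.5), (17,G4,7), (20,G1,8), (21,G2,9.5), (21,G3,9.5), (22,G1,11.5), (22,G2,11.5), (23,G2,13), (24,G3,14), (25,G4,15)
Step 2: Sum ranks within each group.
R_1 = 26 (n_1 = 4)
R_2 = 43.5 (n_2 = 5)
R_3 = 26 (n_3 = 3)
R_4 = 24.5 (n_4 = 3)
Step 3: H = 12/(N(N+1)) * sum(R_i^2/n_i) - 3(N+1)
     = 12/(15*16) * (26^2/4 + 43.5^2/5 + 26^2/3 + 24.5^2/3) - 3*16
     = 0.050000 * 972.867 - 48
     = 0.643333.
Step 4: Ties present; correction factor C = 1 - 24/(15^3 - 15) = 0.992857. Corrected H = 0.643333 / 0.992857 = 0.647962.
Step 5: Under H0, H ~ chi^2(3); p-value = 0.885370.
Step 6: alpha = 0.05. fail to reject H0.

H = 0.6480, df = 3, p = 0.885370, fail to reject H0.


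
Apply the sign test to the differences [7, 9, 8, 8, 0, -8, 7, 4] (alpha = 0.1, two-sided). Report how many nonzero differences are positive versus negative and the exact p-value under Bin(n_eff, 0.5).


Step 1: Discard zero differences. Original n = 8; n_eff = number of nonzero differences = 7.
Nonzero differences (with sign): +7, +9, +8, +8, -8, +7, +4
Step 2: Count signs: positive = 6, negative = 1.
Step 3: Under H0: P(positive) = 0.5, so the number of positives S ~ Bin(7, 0.5).
Step 4: Two-sided exact p-value = sum of Bin(7,0.5) probabilities at or below the observed probability = 0.125000.
Step 5: alpha = 0.1. fail to reject H0.

n_eff = 7, pos = 6, neg = 1, p = 0.125000, fail to reject H0.


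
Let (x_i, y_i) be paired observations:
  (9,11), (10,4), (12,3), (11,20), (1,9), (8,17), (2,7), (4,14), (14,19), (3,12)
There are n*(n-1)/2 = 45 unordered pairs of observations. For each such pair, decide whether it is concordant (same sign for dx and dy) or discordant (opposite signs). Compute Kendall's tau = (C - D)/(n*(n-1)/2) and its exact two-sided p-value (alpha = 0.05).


Step 1: Enumerate the 45 unordered pairs (i,j) with i<j and classify each by sign(x_j-x_i) * sign(y_j-y_i).
  (1,2):dx=+1,dy=-7->D; (1,3):dx=+3,dy=-8->D; (1,4):dx=+2,dy=+9->C; (1,5):dx=-8,dy=-2->C
  (1,6):dx=-1,dy=+6->D; (1,7):dx=-7,dy=-4->C; (1,8):dx=-5,dy=+3->D; (1,9):dx=+5,dy=+8->C
  (1,10):dx=-6,dy=+1->D; (2,3):dx=+2,dy=-1->D; (2,4):dx=+1,dy=+16->C; (2,5):dx=-9,dy=+5->D
  (2,6):dx=-2,dy=+13->D; (2,7):dx=-8,dy=+3->D; (2,8):dx=-6,dy=+10->D; (2,9):dx=+4,dy=+15->C
  (2,10):dx=-7,dy=+8->D; (3,4):dx=-1,dy=+17->D; (3,5):dx=-11,dy=+6->D; (3,6):dx=-4,dy=+14->D
  (3,7):dx=-10,dy=+4->D; (3,8):dx=-8,dy=+11->D; (3,9):dx=+2,dy=+16->C; (3,10):dx=-9,dy=+9->D
  (4,5):dx=-10,dy=-11->C; (4,6):dx=-3,dy=-3->C; (4,7):dx=-9,dy=-13->C; (4,8):dx=-7,dy=-6->C
  (4,9):dx=+3,dy=-1->D; (4,10):dx=-8,dy=-8->C; (5,6):dx=+7,dy=+8->C; (5,7):dx=+1,dy=-2->D
  (5,8):dx=+3,dy=+5->C; (5,9):dx=+13,dy=+10->C; (5,10):dx=+2,dy=+3->C; (6,7):dx=-6,dy=-10->C
  (6,8):dx=-4,dy=-3->C; (6,9):dx=+6,dy=+2->C; (6,10):dx=-5,dy=-5->C; (7,8):dx=+2,dy=+7->C
  (7,9):dx=+12,dy=+12->C; (7,10):dx=+1,dy=+5->C; (8,9):dx=+10,dy=+5->C; (8,10):dx=-1,dy=-2->C
  (9,10):dx=-11,dy=-7->C
Step 2: C = 26, D = 19, total pairs = 45.
Step 3: tau = (C - D)/(n(n-1)/2) = (26 - 19)/45 = 0.155556.
Step 4: Exact two-sided p-value (enumerate n! = 3628800 permutations of y under H0): p = 0.600654.
Step 5: alpha = 0.05. fail to reject H0.

tau_b = 0.1556 (C=26, D=19), p = 0.600654, fail to reject H0.


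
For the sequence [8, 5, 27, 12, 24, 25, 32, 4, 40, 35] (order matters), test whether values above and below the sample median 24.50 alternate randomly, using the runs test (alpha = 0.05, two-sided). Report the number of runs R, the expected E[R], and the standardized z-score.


Step 1: Compute median = 24.50; label A = above, B = below.
Labels in order: BBABBAABAA  (n_A = 5, n_B = 5)
Step 2: Count runs R = 6.
Step 3: Under H0 (random ordering), E[R] = 2*n_A*n_B/(n_A+n_B) + 1 = 2*5*5/10 + 1 = 6.0000.
        Var[R] = 2*n_A*n_B*(2*n_A*n_B - n_A - n_B) / ((n_A+n_B)^2 * (n_A+n_B-1)) = 2000/900 = 2.2222.
        SD[R] = 1.4907.
Step 4: R = E[R], so z = 0 with no continuity correction.
Step 5: Two-sided p-value via normal approximation = 2*(1 - Phi(|z|)) = 1.000000.
Step 6: alpha = 0.05. fail to reject H0.

R = 6, z = 0.0000, p = 1.000000, fail to reject H0.


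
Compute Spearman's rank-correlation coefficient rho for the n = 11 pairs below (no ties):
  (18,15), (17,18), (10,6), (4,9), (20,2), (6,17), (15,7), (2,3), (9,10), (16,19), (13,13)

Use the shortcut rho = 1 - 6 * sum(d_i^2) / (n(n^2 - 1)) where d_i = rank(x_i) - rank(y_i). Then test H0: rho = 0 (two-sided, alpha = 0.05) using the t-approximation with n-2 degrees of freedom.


Step 1: Rank x and y separately (midranks; no ties here).
rank(x): 18->10, 17->9, 10->5, 4->2, 20->11, 6->3, 15->7, 2->1, 9->4, 16->8, 13->6
rank(y): 15->8, 18->10, 6->3, 9->5, 2->1, 17->9, 7->4, 3->2, 10->6, 19->11, 13->7
Step 2: d_i = R_x(i) - R_y(i); compute d_i^2.
  (10-8)^2=4, (9-10)^2=1, (5-3)^2=4, (2-5)^2=9, (11-1)^2=100, (3-9)^2=36, (7-4)^2=9, (1-2)^2=1, (4-6)^2=4, (8-11)^2=9, (6-7)^2=1
sum(d^2) = 178.
Step 3: rho = 1 - 6*178 / (11*(11^2 - 1)) = 1 - 1068/1320 = 0.190909.
Step 4: Under H0, t = rho * sqrt((n-2)/(1-rho^2)) = 0.5835 ~ t(9).
Step 5: Two-sided p-value from the t-distribution with 9 df = 0.573913.
Step 6: alpha = 0.05. fail to reject H0.

rho = 0.1909, p = 0.573913, fail to reject H0 at alpha = 0.05.


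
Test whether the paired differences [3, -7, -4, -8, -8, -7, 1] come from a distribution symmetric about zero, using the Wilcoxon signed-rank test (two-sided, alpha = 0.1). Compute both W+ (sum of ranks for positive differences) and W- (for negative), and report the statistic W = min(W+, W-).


Step 1: Drop any zero differences (none here) and take |d_i|.
|d| = [3, 7, 4, 8, 8, 7, 1]
Step 2: Midrank |d_i| (ties get averaged ranks).
ranks: |3|->2, |7|->4.5, |4|->3, |8|->6.5, |8|->6.5, |7|->4.5, |1|->1
Step 3: Attach original signs; sum ranks with positive sign and with negative sign.
W+ = 2 + 1 = 3
W- = 4.5 + 3 + 6.5 + 6.5 + 4.5 = 25
(Check: W+ + W- = 28 should equal n(n+1)/2 = 28.)
Step 4: Test statistic W = min(W+, W-) = 3.
Step 5: Ties in |d|, so use the tie-corrected normal approximation.
        E[W] = n(n+1)/4 = 7*8/4 = 14.
        Tie groups: |d|=7 (t=2), |d|=8 (t=2); sum(t^3 - t) = 12.
        Var[W] = n(n+1)(2n+1)/24 - sum(t^3-t)/48 = 840/24 - 12/48 = 34.75.
        z = (W - E[W]) / sqrt(Var[W]) = (3 - 14) / 5.8949 = -1.8660.
        Two-sided p = 2*Phi(z) = 0.062039.
Step 6: alpha = 0.1. reject H0.

W+ = 3, W- = 25, W = min = 3, p = 0.062039, reject H0.


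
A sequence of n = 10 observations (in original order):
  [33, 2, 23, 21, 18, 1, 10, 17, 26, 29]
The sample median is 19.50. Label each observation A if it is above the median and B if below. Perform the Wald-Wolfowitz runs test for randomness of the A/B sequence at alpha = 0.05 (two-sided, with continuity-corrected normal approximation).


Step 1: Compute median = 19.50; label A = above, B = below.
Labels in order: ABAABBBBAA  (n_A = 5, n_B = 5)
Step 2: Count runs R = 5.
Step 3: Under H0 (random ordering), E[R] = 2*n_A*n_B/(n_A+n_B) + 1 = 2*5*5/10 + 1 = 6.0000.
        Var[R] = 2*n_A*n_B*(2*n_A*n_B - n_A - n_B) / ((n_A+n_B)^2 * (n_A+n_B-1)) = 2000/900 = 2.2222.
        SD[R] = 1.4907.
Step 4: Continuity-corrected z = (R + 0.5 - E[R]) / SD[R] = (5 + 0.5 - 6.0000) / 1.4907 = -0.3354.
Step 5: Two-sided p-value via normal approximation = 2*(1 - Phi(|z|)) = 0.737316.
Step 6: alpha = 0.05. fail to reject H0.

R = 5, z = -0.3354, p = 0.737316, fail to reject H0.


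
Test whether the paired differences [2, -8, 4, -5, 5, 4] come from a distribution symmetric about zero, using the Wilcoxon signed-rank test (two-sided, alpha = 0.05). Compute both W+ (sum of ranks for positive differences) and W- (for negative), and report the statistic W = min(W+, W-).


Step 1: Drop any zero differences (none here) and take |d_i|.
|d| = [2, 8, 4, 5, 5, 4]
Step 2: Midrank |d_i| (ties get averaged ranks).
ranks: |2|->1, |8|->6, |4|->2.5, |5|->4.5, |5|->4.5, |4|->2.5
Step 3: Attach original signs; sum ranks with positive sign and with negative sign.
W+ = 1 + 2.5 + 4.5 + 2.5 = 10.5
W- = 6 + 4.5 = 10.5
(Check: W+ + W- = 21 should equal n(n+1)/2 = 21.)
Step 4: Test statistic W = min(W+, W-) = 10.5.
Step 5: Ties in |d|, so use the tie-corrected normal approximation.
        E[W] = n(n+1)/4 = 6*7/4 = 10.5.
        Tie groups: |d|=4 (t=2), |d|=5 (t=2); sum(t^3 - t) = 12.
        Var[W] = n(n+1)(2n+1)/24 - sum(t^3-t)/48 = 546/24 - 12/48 = 22.5.
        z = (W - E[W]) / sqrt(Var[W]) = (10.5 - 10.5) / 4.7434 = 0.0000.
        Two-sided p = 2*Phi(z) = 1.000000.
Step 6: alpha = 0.05. fail to reject H0.

W+ = 10.5, W- = 10.5, W = min = 10.5, p = 1.000000, fail to reject H0.


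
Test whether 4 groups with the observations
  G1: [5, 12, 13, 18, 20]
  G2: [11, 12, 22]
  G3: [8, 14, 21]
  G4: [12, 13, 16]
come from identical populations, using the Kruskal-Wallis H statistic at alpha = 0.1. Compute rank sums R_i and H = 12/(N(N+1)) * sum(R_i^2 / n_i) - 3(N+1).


Step 1: Combine all N = 14 observations and assign midranks.
sorted (value, group, rank): (5,G1,1), (8,G3,2), (11,G2,3), (12,G1,5), (12,G2,5), (12,G4,5), (13,G1,7.5), (13,G4,7.5), (14,G3,9), (16,G4,10), (18,G1,11), (20,G1,12), (21,G3,13), (22,G2,14)
Step 2: Sum ranks within each group.
R_1 = 36.5 (n_1 = 5)
R_2 = 22 (n_2 = 3)
R_3 = 24 (n_3 = 3)
R_4 = 22.5 (n_4 = 3)
Step 3: H = 12/(N(N+1)) * sum(R_i^2/n_i) - 3(N+1)
     = 12/(14*15) * (36.5^2/5 + 22^2/3 + 24^2/3 + 22.5^2/3) - 3*15
     = 0.057143 * 788.533 - 45
     = 0.059048.
Step 4: Ties present; correction factor C = 1 - 30/(14^3 - 14) = 0.989011. Corrected H = 0.059048 / 0.989011 = 0.059704.
Step 5: Under H0, H ~ chi^2(3); p-value = 0.996189.
Step 6: alpha = 0.1. fail to reject H0.

H = 0.0597, df = 3, p = 0.996189, fail to reject H0.


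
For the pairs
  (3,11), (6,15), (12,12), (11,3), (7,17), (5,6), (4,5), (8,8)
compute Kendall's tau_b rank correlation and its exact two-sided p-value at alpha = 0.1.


Step 1: Enumerate the 28 unordered pairs (i,j) with i<j and classify each by sign(x_j-x_i) * sign(y_j-y_i).
  (1,2):dx=+3,dy=+4->C; (1,3):dx=+9,dy=+1->C; (1,4):dx=+8,dy=-8->D; (1,5):dx=+4,dy=+6->C
  (1,6):dx=+2,dy=-5->D; (1,7):dx=+1,dy=-6->D; (1,8):dx=+5,dy=-3->D; (2,3):dx=+6,dy=-3->D
  (2,4):dx=+5,dy=-12->D; (2,5):dx=+1,dy=+2->C; (2,6):dx=-1,dy=-9->C; (2,7):dx=-2,dy=-10->C
  (2,8):dx=+2,dy=-7->D; (3,4):dx=-1,dy=-9->C; (3,5):dx=-5,dy=+5->D; (3,6):dx=-7,dy=-6->C
  (3,7):dx=-8,dy=-7->C; (3,8):dx=-4,dy=-4->C; (4,5):dx=-4,dy=+14->D; (4,6):dx=-6,dy=+3->D
  (4,7):dx=-7,dy=+2->D; (4,8):dx=-3,dy=+5->D; (5,6):dx=-2,dy=-11->C; (5,7):dx=-3,dy=-12->C
  (5,8):dx=+1,dy=-9->D; (6,7):dx=-1,dy=-1->C; (6,8):dx=+3,dy=+2->C; (7,8):dx=+4,dy=+3->C
Step 2: C = 15, D = 13, total pairs = 28.
Step 3: tau = (C - D)/(n(n-1)/2) = (15 - 13)/28 = 0.071429.
Step 4: Exact two-sided p-value (enumerate n! = 40320 permutations of y under H0): p = 0.904861.
Step 5: alpha = 0.1. fail to reject H0.

tau_b = 0.0714 (C=15, D=13), p = 0.904861, fail to reject H0.


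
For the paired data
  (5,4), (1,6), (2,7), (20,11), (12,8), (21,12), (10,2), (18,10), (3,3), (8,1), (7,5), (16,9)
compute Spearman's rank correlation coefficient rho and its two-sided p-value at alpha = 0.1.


Step 1: Rank x and y separately (midranks; no ties here).
rank(x): 5->4, 1->1, 2->2, 20->11, 12->8, 21->12, 10->7, 18->10, 3->3, 8->6, 7->5, 16->9
rank(y): 4->4, 6->6, 7->7, 11->11, 8->8, 12->12, 2->2, 10->10, 3->3, 1->1, 5->5, 9->9
Step 2: d_i = R_x(i) - R_y(i); compute d_i^2.
  (4-4)^2=0, (1-6)^2=25, (2-7)^2=25, (11-11)^2=0, (8-8)^2=0, (12-12)^2=0, (7-2)^2=25, (10-10)^2=0, (3-3)^2=0, (6-1)^2=25, (5-5)^2=0, (9-9)^2=0
sum(d^2) = 100.
Step 3: rho = 1 - 6*100 / (12*(12^2 - 1)) = 1 - 600/1716 = 0.650350.
Step 4: Under H0, t = rho * sqrt((n-2)/(1-rho^2)) = 2.7073 ~ t(10).
Step 5: Two-sided p-value from the t-distribution with 10 df = 0.022034.
Step 6: alpha = 0.1. reject H0.

rho = 0.6503, p = 0.022034, reject H0 at alpha = 0.1.


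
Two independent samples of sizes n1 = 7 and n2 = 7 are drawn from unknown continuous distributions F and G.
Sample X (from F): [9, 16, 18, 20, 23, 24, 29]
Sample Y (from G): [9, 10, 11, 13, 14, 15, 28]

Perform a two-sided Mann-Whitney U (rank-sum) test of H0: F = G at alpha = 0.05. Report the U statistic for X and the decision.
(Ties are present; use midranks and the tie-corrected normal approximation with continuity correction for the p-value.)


Step 1: Combine and sort all 14 observations; assign midranks.
sorted (value, group): (9,X), (9,Y), (10,Y), (11,Y), (13,Y), (14,Y), (15,Y), (16,X), (18,X), (20,X), (23,X), (24,X), (28,Y), (29,X)
ranks: 9->1.5, 9->1.5, 10->3, 11->4, 13->5, 14->6, 15->7, 16->8, 18->9, 20->10, 23->11, 24->12, 28->13, 29->14
Step 2: Rank sum for X: R1 = 1.5 + 8 + 9 + 10 + 11 + 12 + 14 = 65.5.
Step 3: U_X = R1 - n1(n1+1)/2 = 65.5 - 7*8/2 = 65.5 - 28 = 37.5.
       U_Y = n1*n2 - U_X = 49 - 37.5 = 11.5.
Step 4: Ties are present, so use the tie-corrected normal approximation (with continuity correction) for the p-value.
Step 5: p-value = 0.109832; compare to alpha = 0.05. fail to reject H0.

U_X = 37.5, p = 0.109832, fail to reject H0 at alpha = 0.05.


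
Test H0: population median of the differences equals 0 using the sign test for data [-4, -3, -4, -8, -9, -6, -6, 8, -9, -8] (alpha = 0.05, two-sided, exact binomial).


Step 1: Discard zero differences. Original n = 10; n_eff = number of nonzero differences = 10.
Nonzero differences (with sign): -4, -3, -4, -8, -9, -6, -6, +8, -9, -8
Step 2: Count signs: positive = 1, negative = 9.
Step 3: Under H0: P(positive) = 0.5, so the number of positives S ~ Bin(10, 0.5).
Step 4: Two-sided exact p-value = sum of Bin(10,0.5) probabilities at or below the observed probability = 0.021484.
Step 5: alpha = 0.05. reject H0.

n_eff = 10, pos = 1, neg = 9, p = 0.021484, reject H0.


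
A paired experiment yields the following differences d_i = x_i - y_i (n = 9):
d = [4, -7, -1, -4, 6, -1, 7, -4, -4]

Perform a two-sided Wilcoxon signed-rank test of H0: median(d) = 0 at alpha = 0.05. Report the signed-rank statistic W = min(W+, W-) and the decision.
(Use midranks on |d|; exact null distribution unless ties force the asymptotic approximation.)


Step 1: Drop any zero differences (none here) and take |d_i|.
|d| = [4, 7, 1, 4, 6, 1, 7, 4, 4]
Step 2: Midrank |d_i| (ties get averaged ranks).
ranks: |4|->4.5, |7|->8.5, |1|->1.5, |4|->4.5, |6|->7, |1|->1.5, |7|->8.5, |4|->4.5, |4|->4.5
Step 3: Attach original signs; sum ranks with positive sign and with negative sign.
W+ = 4.5 + 7 + 8.5 = 20
W- = 8.5 + 1.5 + 4.5 + 1.5 + 4.5 + 4.5 = 25
(Check: W+ + W- = 45 should equal n(n+1)/2 = 45.)
Step 4: Test statistic W = min(W+, W-) = 20.
Step 5: Ties in |d|, so use the tie-corrected normal approximation.
        E[W] = n(n+1)/4 = 9*10/4 = 22.5.
        Tie groups: |d|=1 (t=2), |d|=4 (t=4), |d|=7 (t=2); sum(t^3 - t) = 72.
        Var[W] = n(n+1)(2n+1)/24 - sum(t^3-t)/48 = 1710/24 - 72/48 = 69.75.
        z = (W - E[W]) / sqrt(Var[W]) = (20 - 22.5) / 8.3516 = -0.2993.
        Two-sided p = 2*Phi(z) = 0.764679.
Step 6: alpha = 0.05. fail to reject H0.

W+ = 20, W- = 25, W = min = 20, p = 0.764679, fail to reject H0.


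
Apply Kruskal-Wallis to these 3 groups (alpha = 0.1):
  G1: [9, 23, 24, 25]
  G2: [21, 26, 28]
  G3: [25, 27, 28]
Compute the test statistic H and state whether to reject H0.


Step 1: Combine all N = 10 observations and assign midranks.
sorted (value, group, rank): (9,G1,1), (21,G2,2), (23,G1,3), (24,G1,4), (25,G1,5.5), (25,G3,5.5), (26,G2,7), (27,G3,8), (28,G2,9.5), (28,G3,9.5)
Step 2: Sum ranks within each group.
R_1 = 13.5 (n_1 = 4)
R_2 = 18.5 (n_2 = 3)
R_3 = 23 (n_3 = 3)
Step 3: H = 12/(N(N+1)) * sum(R_i^2/n_i) - 3(N+1)
     = 12/(10*11) * (13.5^2/4 + 18.5^2/3 + 23^2/3) - 3*11
     = 0.109091 * 335.979 - 33
     = 3.652273.
Step 4: Ties present; correction factor C = 1 - 12/(10^3 - 10) = 0.987879. Corrected H = 3.652273 / 0.987879 = 3.697086.
Step 5: Under H0, H ~ chi^2(2); p-value = 0.157466.
Step 6: alpha = 0.1. fail to reject H0.

H = 3.6971, df = 2, p = 0.157466, fail to reject H0.


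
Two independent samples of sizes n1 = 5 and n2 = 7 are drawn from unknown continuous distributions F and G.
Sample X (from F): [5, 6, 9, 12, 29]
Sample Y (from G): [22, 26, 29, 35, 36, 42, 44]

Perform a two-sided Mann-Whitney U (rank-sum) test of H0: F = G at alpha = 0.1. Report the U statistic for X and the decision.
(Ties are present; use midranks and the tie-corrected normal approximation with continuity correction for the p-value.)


Step 1: Combine and sort all 12 observations; assign midranks.
sorted (value, group): (5,X), (6,X), (9,X), (12,X), (22,Y), (26,Y), (29,X), (29,Y), (35,Y), (36,Y), (42,Y), (44,Y)
ranks: 5->1, 6->2, 9->3, 12->4, 22->5, 26->6, 29->7.5, 29->7.5, 35->9, 36->10, 42->11, 44->12
Step 2: Rank sum for X: R1 = 1 + 2 + 3 + 4 + 7.5 = 17.5.
Step 3: U_X = R1 - n1(n1+1)/2 = 17.5 - 5*6/2 = 17.5 - 15 = 2.5.
       U_Y = n1*n2 - U_X = 35 - 2.5 = 32.5.
Step 4: Ties are present, so use the tie-corrected normal approximation (with continuity correction) for the p-value.
Step 5: p-value = 0.018328; compare to alpha = 0.1. reject H0.

U_X = 2.5, p = 0.018328, reject H0 at alpha = 0.1.


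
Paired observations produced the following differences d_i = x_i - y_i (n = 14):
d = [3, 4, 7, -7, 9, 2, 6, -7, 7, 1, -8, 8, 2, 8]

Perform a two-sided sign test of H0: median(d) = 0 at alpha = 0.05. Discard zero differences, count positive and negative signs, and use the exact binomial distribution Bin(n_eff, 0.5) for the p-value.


Step 1: Discard zero differences. Original n = 14; n_eff = number of nonzero differences = 14.
Nonzero differences (with sign): +3, +4, +7, -7, +9, +2, +6, -7, +7, +1, -8, +8, +2, +8
Step 2: Count signs: positive = 11, negative = 3.
Step 3: Under H0: P(positive) = 0.5, so the number of positives S ~ Bin(14, 0.5).
Step 4: Two-sided exact p-value = sum of Bin(14,0.5) probabilities at or below the observed probability = 0.057373.
Step 5: alpha = 0.05. fail to reject H0.

n_eff = 14, pos = 11, neg = 3, p = 0.057373, fail to reject H0.
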